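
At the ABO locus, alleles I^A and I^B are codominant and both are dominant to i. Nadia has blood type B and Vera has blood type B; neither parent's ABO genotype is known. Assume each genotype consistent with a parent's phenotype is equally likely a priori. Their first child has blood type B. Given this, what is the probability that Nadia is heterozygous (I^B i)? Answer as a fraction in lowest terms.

Possible genotypes: Nadia ∈ {I^B I^B, I^B i}; Vera ∈ {I^B I^B, I^B i}.
Weight each parental genotype pair by prior × P(type-B child):
  I^B I^B × I^B I^B: posterior weight 4/15.
  I^B I^B × I^B i: posterior weight 4/15.
  I^B i × I^B I^B: posterior weight 4/15.
  I^B i × I^B i: posterior weight 1/5.
Sum the posterior weight over pairs where Nadia is I^B i: 7/15.

7/15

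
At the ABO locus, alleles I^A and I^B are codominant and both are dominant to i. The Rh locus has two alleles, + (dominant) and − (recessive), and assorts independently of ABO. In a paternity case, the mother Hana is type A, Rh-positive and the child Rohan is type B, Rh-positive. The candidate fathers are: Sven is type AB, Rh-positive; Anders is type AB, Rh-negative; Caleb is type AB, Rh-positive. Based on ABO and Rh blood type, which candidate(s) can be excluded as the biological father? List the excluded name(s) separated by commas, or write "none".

A candidate is excluded only if no genotype consistent with his phenotype could produce a type B, Rh-positive child with a type A, Rh-positive mother.
Every candidate has at least one consistent genotype combination, so none can be excluded.

none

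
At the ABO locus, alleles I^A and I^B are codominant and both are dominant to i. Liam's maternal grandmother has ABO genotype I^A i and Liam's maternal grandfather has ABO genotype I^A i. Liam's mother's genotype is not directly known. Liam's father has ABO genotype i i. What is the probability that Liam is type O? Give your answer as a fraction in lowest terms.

Liam's mother's ABO genotype from I^A i × I^A i: 1/4 I^A I^A, 1/2 I^A i, 1/4 i i.
Crossing each possibility with the father i i and summing P(type O): 1/4·0 + 1/2·1/2 + 1/4·1 = 1/2.

1/2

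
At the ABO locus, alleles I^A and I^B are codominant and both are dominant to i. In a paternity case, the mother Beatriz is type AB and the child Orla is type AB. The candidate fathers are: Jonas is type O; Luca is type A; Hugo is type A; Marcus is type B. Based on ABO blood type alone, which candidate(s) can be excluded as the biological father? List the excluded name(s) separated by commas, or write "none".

Jonas

A candidate is excluded only if no genotype consistent with his phenotype could produce a type AB child with a type AB mother.
Jonas (type O): no genotype consistent with that phenotype can produce a type-AB child with a type-AB mother.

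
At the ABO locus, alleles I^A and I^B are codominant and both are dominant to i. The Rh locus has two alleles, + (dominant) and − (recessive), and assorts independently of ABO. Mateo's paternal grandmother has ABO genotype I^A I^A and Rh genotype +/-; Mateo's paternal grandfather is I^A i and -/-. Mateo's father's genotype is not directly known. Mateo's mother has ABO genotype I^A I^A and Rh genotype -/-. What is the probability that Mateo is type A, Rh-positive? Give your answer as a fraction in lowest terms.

1/4

Mateo's father's ABO genotype from I^A I^A × I^A i: 1/2 I^A I^A, 1/2 I^A i.
Crossing each possibility with the mother I^A I^A and summing P(type A): 1/2·1 + 1/2·1 = 1.
Similarly for Rh via the father's Rh distribution: P(Rh+) = 1/4.
Independent loci: 1 × 1/4 = 1/4.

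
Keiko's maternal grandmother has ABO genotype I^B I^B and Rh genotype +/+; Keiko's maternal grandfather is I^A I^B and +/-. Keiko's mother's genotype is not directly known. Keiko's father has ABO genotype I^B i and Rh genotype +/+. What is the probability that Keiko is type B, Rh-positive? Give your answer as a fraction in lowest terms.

Keiko's mother's ABO genotype from I^B I^B × I^A I^B: 1/2 I^A I^B, 1/2 I^B I^B.
Crossing each possibility with the father I^B i and summing P(type B): 1/2·1/2 + 1/2·1 = 3/4.
Similarly for Rh via the mother's Rh distribution: P(Rh+) = 1.
Independent loci: 3/4 × 1 = 3/4.

3/4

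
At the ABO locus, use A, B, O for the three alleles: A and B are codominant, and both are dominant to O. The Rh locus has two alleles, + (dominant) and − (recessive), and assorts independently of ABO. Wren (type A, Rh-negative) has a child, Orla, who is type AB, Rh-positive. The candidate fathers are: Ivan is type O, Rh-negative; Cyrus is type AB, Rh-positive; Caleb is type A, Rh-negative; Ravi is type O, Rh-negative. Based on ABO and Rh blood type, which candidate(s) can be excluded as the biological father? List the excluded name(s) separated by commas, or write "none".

Ivan, Caleb, Ravi

A candidate is excluded only if no genotype consistent with his phenotype could produce a type AB, Rh-positive child with a type A, Rh-negative mother.
Ivan (type O, Rh-): no genotype consistent with that phenotype can produce a type-AB Rh+ child with a type-A mother.
Caleb (type A, Rh-): no genotype consistent with that phenotype can produce a type-AB Rh+ child with a type-A mother.
Ravi (type O, Rh-): no genotype consistent with that phenotype can produce a type-AB Rh+ child with a type-A mother.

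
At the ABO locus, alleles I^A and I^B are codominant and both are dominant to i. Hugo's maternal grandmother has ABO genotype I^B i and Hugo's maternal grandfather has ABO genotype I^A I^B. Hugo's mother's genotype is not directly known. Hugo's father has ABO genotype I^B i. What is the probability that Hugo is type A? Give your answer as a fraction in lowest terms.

1/8

Hugo's mother's ABO genotype from I^B i × I^A I^B: 1/4 I^A I^B, 1/4 I^A i, 1/4 I^B I^B, 1/4 I^B i.
Crossing each possibility with the father I^B i and summing P(type A): 1/4·1/4 + 1/4·1/4 + 1/4·0 + 1/4·0 = 1/8.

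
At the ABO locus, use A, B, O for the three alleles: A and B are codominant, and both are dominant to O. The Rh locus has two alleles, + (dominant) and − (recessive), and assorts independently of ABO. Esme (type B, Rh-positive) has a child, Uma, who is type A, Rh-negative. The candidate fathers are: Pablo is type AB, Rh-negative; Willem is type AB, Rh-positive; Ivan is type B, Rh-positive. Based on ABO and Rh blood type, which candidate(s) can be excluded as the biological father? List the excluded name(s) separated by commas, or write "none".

Ivan

A candidate is excluded only if no genotype consistent with his phenotype could produce a type A, Rh-negative child with a type B, Rh-positive mother.
Ivan (type B, Rh+): no genotype consistent with that phenotype can produce a type-A Rh- child with a type-B mother.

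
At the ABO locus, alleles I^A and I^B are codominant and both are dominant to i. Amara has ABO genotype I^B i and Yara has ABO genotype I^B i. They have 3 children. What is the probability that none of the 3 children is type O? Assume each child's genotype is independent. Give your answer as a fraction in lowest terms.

27/64

ABO cross I^B i × I^B i → 1/4 O, 3/4 B.
So P(type O) = 1/4 per child.
P(not type O) = 3/4 for one child; (3/4)^3 = 27/64.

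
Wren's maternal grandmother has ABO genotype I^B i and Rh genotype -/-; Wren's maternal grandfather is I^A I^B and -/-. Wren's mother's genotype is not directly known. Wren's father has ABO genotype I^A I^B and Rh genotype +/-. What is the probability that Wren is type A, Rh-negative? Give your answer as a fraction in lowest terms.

Wren's mother's ABO genotype from I^B i × I^A I^B: 1/4 I^A I^B, 1/4 I^A i, 1/4 I^B I^B, 1/4 I^B i.
Crossing each possibility with the father I^A I^B and summing P(type A): 1/4·1/4 + 1/4·1/2 + 1/4·0 + 1/4·1/4 = 1/4.
Similarly for Rh via the mother's Rh distribution: P(Rh-) = 1/2.
Independent loci: 1/4 × 1/2 = 1/8.

1/8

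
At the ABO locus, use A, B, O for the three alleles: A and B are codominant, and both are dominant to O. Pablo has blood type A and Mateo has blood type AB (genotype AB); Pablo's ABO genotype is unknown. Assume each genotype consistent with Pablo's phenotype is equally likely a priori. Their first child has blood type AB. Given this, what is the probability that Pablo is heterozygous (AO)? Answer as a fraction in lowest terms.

Possible genotypes: Pablo ∈ {AA, AO}; Mateo ∈ {AB}.
Weight each parental genotype pair by prior × P(type-AB child):
  AA × AB: posterior weight 2/3.
  AO × AB: posterior weight 1/3.
Sum the posterior weight over pairs where Pablo is AO: 1/3.

1/3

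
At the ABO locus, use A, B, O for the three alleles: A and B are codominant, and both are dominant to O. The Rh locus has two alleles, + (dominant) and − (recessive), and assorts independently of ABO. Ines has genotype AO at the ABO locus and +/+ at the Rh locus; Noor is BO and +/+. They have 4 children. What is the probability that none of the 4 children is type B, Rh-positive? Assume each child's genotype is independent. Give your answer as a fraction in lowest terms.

ABO cross AO × BO → 1/4 O, 1/4 A, 1/4 B, 1/4 AB.
Rh cross +/+ × +/+ → 1 Rh+; so P(type B, Rh-positive) = 1/4 × 1 = 1/4 per child.
P(not type B, Rh-positive) = 3/4 for one child; (3/4)^4 = 81/256.

81/256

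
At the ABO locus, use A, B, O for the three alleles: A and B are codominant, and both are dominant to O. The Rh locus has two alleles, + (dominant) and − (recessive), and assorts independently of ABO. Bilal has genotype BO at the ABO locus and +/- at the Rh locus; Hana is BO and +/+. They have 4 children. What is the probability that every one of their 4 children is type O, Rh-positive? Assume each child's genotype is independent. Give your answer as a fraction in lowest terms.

ABO cross BO × BO → 1/4 O, 3/4 B.
Rh cross +/- × +/+ → 1 Rh+; so P(type O, Rh-positive) = 1/4 × 1 = 1/4 per child.
All 4 independent: (1/4)^4 = 1/256.

1/256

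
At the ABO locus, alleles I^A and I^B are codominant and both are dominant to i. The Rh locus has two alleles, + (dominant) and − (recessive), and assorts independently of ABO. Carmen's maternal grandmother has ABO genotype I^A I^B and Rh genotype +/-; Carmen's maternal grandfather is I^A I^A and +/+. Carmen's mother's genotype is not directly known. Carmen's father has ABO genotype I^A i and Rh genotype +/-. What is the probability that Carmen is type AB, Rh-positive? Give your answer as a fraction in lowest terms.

7/64

Carmen's mother's ABO genotype from I^A I^B × I^A I^A: 1/2 I^A I^A, 1/2 I^A I^B.
Crossing each possibility with the father I^A i and summing P(type AB): 1/2·0 + 1/2·1/4 = 1/8.
Similarly for Rh via the mother's Rh distribution: P(Rh+) = 7/8.
Independent loci: 1/8 × 7/8 = 7/64.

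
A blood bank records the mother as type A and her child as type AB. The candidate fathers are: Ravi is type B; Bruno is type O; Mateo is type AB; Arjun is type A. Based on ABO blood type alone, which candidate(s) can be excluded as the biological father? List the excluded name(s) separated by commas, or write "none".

A candidate is excluded only if no genotype consistent with his phenotype could produce a type AB child with a type A mother.
Bruno (type O): no genotype consistent with that phenotype can produce a type-AB child with a type-A mother.
Arjun (type A): no genotype consistent with that phenotype can produce a type-AB child with a type-A mother.

Bruno, Arjun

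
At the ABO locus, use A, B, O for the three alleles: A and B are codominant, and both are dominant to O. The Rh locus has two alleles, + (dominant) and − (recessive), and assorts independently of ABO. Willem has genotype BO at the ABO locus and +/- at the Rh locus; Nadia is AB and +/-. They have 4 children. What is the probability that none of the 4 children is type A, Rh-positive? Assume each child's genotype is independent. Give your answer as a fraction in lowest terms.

ABO cross BO × AB → 1/4 A, 1/2 B, 1/4 AB.
Rh cross +/- × +/- → 3/4 Rh+, 1/4 Rh-; so P(type A, Rh-positive) = 1/4 × 3/4 = 3/16 per child.
P(not type A, Rh-positive) = 13/16 for one child; (13/16)^4 = 28561/65536.

28561/65536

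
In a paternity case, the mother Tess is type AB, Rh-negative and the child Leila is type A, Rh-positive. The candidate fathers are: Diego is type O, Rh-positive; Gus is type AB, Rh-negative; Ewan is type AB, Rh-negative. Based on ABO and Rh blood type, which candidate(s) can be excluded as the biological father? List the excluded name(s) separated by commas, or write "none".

Gus, Ewan

A candidate is excluded only if no genotype consistent with his phenotype could produce a type A, Rh-positive child with a type AB, Rh-negative mother.
Gus (type AB, Rh-): no genotype consistent with that phenotype can produce a type-A Rh+ child with a type-AB mother.
Ewan (type AB, Rh-): no genotype consistent with that phenotype can produce a type-A Rh+ child with a type-AB mother.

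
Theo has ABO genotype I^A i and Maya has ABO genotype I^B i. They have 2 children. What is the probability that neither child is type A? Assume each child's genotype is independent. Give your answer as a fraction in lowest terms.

9/16

ABO cross I^A i × I^B i → 1/4 O, 1/4 A, 1/4 B, 1/4 AB.
So P(type A) = 1/4 per child.
P(not type A) = 3/4 for one child; (3/4)^2 = 9/16.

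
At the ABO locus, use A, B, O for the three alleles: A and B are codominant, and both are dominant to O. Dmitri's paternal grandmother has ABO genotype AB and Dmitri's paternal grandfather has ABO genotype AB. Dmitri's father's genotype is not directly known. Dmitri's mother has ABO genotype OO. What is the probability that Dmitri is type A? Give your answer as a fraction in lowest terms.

Dmitri's father's ABO genotype from AB × AB: 1/4 AA, 1/2 AB, 1/4 BB.
Crossing each possibility with the mother OO and summing P(type A): 1/4·1 + 1/2·1/2 + 1/4·0 = 1/2.

1/2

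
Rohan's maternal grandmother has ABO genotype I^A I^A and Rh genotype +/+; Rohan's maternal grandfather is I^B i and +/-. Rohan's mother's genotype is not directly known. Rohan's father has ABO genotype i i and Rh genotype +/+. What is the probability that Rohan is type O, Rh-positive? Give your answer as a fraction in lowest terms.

Rohan's mother's ABO genotype from I^A I^A × I^B i: 1/2 I^A I^B, 1/2 I^A i.
Crossing each possibility with the father i i and summing P(type O): 1/2·0 + 1/2·1/2 = 1/4.
Similarly for Rh via the mother's Rh distribution: P(Rh+) = 1.
Independent loci: 1/4 × 1 = 1/4.

1/4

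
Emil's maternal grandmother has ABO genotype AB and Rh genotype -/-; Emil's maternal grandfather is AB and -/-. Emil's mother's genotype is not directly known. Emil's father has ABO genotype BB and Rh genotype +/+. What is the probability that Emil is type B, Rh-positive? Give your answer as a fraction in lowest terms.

1/2

Emil's mother's ABO genotype from AB × AB: 1/4 AA, 1/2 AB, 1/4 BB.
Crossing each possibility with the father BB and summing P(type B): 1/4·0 + 1/2·1/2 + 1/4·1 = 1/2.
Similarly for Rh via the mother's Rh distribution: P(Rh+) = 1.
Independent loci: 1/2 × 1 = 1/2.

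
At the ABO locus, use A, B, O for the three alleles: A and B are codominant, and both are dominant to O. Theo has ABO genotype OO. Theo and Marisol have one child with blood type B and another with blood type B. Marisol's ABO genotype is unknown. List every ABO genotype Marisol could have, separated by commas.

For each candidate genotype of Marisol, check whether crossing it with OO can produce every observed child phenotype.
  AA → possible child types {A} ✗
  AB → possible child types {A, B} ✓
  AO → possible child types {O, A} ✗
  BB → possible child types {B} ✓
  BO → possible child types {O, B} ✓
  OO → possible child types {O} ✗

AB, BB, BO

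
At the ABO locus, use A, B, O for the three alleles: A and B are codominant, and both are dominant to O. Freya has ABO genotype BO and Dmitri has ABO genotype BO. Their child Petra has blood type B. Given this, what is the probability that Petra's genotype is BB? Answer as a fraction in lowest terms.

1/3

Cross BO × BO → 1/4 BB, 1/2 BO, 1/4 OO.
Type-B genotypes among offspring: BB (1/4), BO (1/2); total 3/4.
P(BB | type B) = (1/4) / (3/4) = 1/3.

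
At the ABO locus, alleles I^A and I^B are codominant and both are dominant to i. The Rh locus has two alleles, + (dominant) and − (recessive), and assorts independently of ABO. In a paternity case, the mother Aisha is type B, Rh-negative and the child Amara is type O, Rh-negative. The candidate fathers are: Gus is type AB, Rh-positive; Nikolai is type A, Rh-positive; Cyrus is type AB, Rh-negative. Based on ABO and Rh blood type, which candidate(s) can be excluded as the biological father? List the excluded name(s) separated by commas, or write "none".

Gus, Cyrus

A candidate is excluded only if no genotype consistent with his phenotype could produce a type O, Rh-negative child with a type B, Rh-negative mother.
Gus (type AB, Rh+): no genotype consistent with that phenotype can produce a type-O Rh- child with a type-B mother.
Cyrus (type AB, Rh-): no genotype consistent with that phenotype can produce a type-O Rh- child with a type-B mother.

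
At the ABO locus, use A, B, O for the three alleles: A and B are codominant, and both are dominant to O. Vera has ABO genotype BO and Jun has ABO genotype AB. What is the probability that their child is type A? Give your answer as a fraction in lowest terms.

ABO cross BO × AB → offspring phenotypes: 1/4 A, 1/2 B, 1/4 AB.
So P(type A) = 1/4.

1/4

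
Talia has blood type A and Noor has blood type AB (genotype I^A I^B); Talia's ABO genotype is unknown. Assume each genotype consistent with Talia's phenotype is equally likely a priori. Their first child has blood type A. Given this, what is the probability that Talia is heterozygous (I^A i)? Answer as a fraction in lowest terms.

Possible genotypes: Talia ∈ {I^A I^A, I^A i}; Noor ∈ {I^A I^B}.
Weight each parental genotype pair by prior × P(type-A child):
  I^A I^A × I^A I^B: posterior weight 1/2.
  I^A i × I^A I^B: posterior weight 1/2.
Sum the posterior weight over pairs where Talia is I^A i: 1/2.

1/2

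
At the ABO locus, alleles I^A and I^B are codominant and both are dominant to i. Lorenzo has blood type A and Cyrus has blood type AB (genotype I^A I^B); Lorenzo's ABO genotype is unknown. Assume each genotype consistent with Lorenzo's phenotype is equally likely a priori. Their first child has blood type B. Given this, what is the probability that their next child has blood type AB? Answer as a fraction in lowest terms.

1/4

Possible genotypes: Lorenzo ∈ {I^A I^A, I^A i}; Cyrus ∈ {I^A I^B}.
Weight each parental genotype pair by prior × P(type-B child):
  I^A i × I^A I^B: posterior weight 1; P(next child type AB) = 1/4.
Weighted sum = 1/4.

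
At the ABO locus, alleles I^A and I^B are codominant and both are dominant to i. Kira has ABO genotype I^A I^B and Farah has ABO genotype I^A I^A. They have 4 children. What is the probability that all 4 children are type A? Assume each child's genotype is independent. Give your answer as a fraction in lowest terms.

ABO cross I^A I^B × I^A I^A → 1/2 A, 1/2 AB.
So P(type A) = 1/2 per child.
All 4 independent: (1/2)^4 = 1/16.

1/16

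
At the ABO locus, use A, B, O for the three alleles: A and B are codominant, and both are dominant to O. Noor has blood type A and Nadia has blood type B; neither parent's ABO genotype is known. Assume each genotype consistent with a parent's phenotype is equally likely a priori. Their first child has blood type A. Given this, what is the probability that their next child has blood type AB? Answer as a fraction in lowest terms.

5/12

Possible genotypes: Noor ∈ {AA, AO}; Nadia ∈ {BB, BO}.
Weight each parental genotype pair by prior × P(type-A child):
  AA × BO: posterior weight 2/3; P(next child type AB) = 1/2.
  AO × BO: posterior weight 1/3; P(next child type AB) = 1/4.
Weighted sum = 5/12.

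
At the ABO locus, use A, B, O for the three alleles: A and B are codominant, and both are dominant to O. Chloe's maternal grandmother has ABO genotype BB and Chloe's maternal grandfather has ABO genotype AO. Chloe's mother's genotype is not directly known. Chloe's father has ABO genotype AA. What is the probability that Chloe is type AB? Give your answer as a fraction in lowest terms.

Chloe's mother's ABO genotype from BB × AO: 1/2 AB, 1/2 BO.
Crossing each possibility with the father AA and summing P(type AB): 1/2·1/2 + 1/2·1/2 = 1/2.

1/2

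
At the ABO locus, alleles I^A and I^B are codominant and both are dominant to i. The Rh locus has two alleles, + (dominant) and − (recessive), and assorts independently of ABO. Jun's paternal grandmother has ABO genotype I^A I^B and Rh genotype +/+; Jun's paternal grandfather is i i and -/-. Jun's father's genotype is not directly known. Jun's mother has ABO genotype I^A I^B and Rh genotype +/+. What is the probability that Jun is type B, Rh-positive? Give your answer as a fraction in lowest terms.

Jun's father's ABO genotype from I^A I^B × i i: 1/2 I^A i, 1/2 I^B i.
Crossing each possibility with the mother I^A I^B and summing P(type B): 1/2·1/4 + 1/2·1/2 = 3/8.
Similarly for Rh via the father's Rh distribution: P(Rh+) = 1.
Independent loci: 3/8 × 1 = 3/8.

3/8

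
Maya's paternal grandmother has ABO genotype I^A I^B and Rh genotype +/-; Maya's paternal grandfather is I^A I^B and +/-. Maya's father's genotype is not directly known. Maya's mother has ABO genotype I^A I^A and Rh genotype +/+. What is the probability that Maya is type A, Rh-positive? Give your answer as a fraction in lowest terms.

Maya's father's ABO genotype from I^A I^B × I^A I^B: 1/4 I^A I^A, 1/2 I^A I^B, 1/4 I^B I^B.
Crossing each possibility with the mother I^A I^A and summing P(type A): 1/4·1 + 1/2·1/2 + 1/4·0 = 1/2.
Similarly for Rh via the father's Rh distribution: P(Rh+) = 1.
Independent loci: 1/2 × 1 = 1/2.

1/2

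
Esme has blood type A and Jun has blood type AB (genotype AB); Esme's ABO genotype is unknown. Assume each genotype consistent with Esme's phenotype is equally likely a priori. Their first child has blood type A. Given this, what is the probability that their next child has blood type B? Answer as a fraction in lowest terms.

Possible genotypes: Esme ∈ {AA, AO}; Jun ∈ {AB}.
Weight each parental genotype pair by prior × P(type-A child):
  AA × AB: posterior weight 1/2; P(next child type B) = 0.
  AO × AB: posterior weight 1/2; P(next child type B) = 1/4.
Weighted sum = 1/8.

1/8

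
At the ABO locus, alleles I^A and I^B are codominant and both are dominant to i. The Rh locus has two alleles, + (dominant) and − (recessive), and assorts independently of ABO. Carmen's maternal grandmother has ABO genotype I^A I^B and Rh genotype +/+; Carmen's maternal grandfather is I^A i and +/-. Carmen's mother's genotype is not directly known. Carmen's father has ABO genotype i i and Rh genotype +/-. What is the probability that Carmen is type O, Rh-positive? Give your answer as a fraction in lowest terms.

7/32

Carmen's mother's ABO genotype from I^A I^B × I^A i: 1/4 I^A I^A, 1/4 I^A I^B, 1/4 I^A i, 1/4 I^B i.
Crossing each possibility with the father i i and summing P(type O): 1/4·0 + 1/4·0 + 1/4·1/2 + 1/4·1/2 = 1/4.
Similarly for Rh via the mother's Rh distribution: P(Rh+) = 7/8.
Independent loci: 1/4 × 7/8 = 7/32.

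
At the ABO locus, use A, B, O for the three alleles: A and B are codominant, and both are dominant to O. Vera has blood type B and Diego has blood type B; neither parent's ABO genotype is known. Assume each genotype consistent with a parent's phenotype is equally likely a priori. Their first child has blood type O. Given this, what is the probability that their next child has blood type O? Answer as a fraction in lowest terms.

Possible genotypes: Vera ∈ {BB, BO}; Diego ∈ {BB, BO}.
Weight each parental genotype pair by prior × P(type-O child):
  BO × BO: posterior weight 1; P(next child type O) = 1/4.
Weighted sum = 1/4.

1/4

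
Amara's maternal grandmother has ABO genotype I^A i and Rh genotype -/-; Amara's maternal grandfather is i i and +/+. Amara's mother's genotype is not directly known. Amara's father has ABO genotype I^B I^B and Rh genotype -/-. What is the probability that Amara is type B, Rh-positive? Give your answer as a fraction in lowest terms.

3/8

Amara's mother's ABO genotype from I^A i × i i: 1/2 I^A i, 1/2 i i.
Crossing each possibility with the father I^B I^B and summing P(type B): 1/2·1/2 + 1/2·1 = 3/4.
Similarly for Rh via the mother's Rh distribution: P(Rh+) = 1/2.
Independent loci: 3/4 × 1/2 = 3/8.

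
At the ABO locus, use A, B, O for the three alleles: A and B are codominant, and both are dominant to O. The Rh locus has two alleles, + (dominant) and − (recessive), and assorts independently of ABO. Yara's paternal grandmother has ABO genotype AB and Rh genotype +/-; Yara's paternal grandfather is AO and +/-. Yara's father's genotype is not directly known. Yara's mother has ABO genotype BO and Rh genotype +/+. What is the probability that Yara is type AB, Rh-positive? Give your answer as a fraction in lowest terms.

Yara's father's ABO genotype from AB × AO: 1/4 AA, 1/4 AB, 1/4 AO, 1/4 BO.
Crossing each possibility with the mother BO and summing P(type AB): 1/4·1/2 + 1/4·1/4 + 1/4·1/4 + 1/4·0 = 1/4.
Similarly for Rh via the father's Rh distribution: P(Rh+) = 1.
Independent loci: 1/4 × 1 = 1/4.

1/4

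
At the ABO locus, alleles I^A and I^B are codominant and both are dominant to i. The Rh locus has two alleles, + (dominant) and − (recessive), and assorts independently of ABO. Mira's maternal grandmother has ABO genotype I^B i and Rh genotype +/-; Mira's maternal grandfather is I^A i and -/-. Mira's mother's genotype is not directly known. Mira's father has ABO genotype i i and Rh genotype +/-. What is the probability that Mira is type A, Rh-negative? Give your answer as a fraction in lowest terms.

Mira's mother's ABO genotype from I^B i × I^A i: 1/4 I^A I^B, 1/4 I^A i, 1/4 I^B i, 1/4 i i.
Crossing each possibility with the father i i and summing P(type A): 1/4·1/2 + 1/4·1/2 + 1/4·0 + 1/4·0 = 1/4.
Similarly for Rh via the mother's Rh distribution: P(Rh-) = 3/8.
Independent loci: 1/4 × 3/8 = 3/32.

3/32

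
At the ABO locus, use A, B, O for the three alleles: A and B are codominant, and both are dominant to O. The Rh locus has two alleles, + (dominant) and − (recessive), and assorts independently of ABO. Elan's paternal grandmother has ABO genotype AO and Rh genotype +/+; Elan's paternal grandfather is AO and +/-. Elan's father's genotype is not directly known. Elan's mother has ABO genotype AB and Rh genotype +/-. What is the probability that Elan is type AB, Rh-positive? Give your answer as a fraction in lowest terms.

7/32

Elan's father's ABO genotype from AO × AO: 1/4 AA, 1/2 AO, 1/4 OO.
Crossing each possibility with the mother AB and summing P(type AB): 1/4·1/2 + 1/2·1/4 + 1/4·0 = 1/4.
Similarly for Rh via the father's Rh distribution: P(Rh+) = 7/8.
Independent loci: 1/4 × 7/8 = 7/32.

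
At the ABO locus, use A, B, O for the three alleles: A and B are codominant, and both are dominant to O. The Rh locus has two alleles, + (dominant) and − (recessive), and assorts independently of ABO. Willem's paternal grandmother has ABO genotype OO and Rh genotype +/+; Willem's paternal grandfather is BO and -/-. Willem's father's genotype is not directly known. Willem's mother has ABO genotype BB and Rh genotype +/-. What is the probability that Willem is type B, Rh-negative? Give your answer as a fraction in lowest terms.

1/4

Willem's father's ABO genotype from OO × BO: 1/2 BO, 1/2 OO.
Crossing each possibility with the mother BB and summing P(type B): 1/2·1 + 1/2·1 = 1.
Similarly for Rh via the father's Rh distribution: P(Rh-) = 1/4.
Independent loci: 1 × 1/4 = 1/4.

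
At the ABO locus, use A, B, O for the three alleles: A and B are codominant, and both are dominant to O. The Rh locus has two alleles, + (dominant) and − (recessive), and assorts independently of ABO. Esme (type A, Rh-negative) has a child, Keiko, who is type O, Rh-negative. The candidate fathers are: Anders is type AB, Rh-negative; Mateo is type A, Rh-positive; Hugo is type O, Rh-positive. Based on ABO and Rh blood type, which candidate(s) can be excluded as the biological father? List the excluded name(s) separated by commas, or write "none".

A candidate is excluded only if no genotype consistent with his phenotype could produce a type O, Rh-negative child with a type A, Rh-negative mother.
Anders (type AB, Rh-): no genotype consistent with that phenotype can produce a type-O Rh- child with a type-A mother.

Anders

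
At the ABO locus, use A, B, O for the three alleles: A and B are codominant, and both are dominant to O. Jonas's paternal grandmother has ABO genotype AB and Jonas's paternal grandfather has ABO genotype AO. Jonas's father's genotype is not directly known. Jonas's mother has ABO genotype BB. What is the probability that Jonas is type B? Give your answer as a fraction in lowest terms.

1/2

Jonas's father's ABO genotype from AB × AO: 1/4 AA, 1/4 AB, 1/4 AO, 1/4 BO.
Crossing each possibility with the mother BB and summing P(type B): 1/4·0 + 1/4·1/2 + 1/4·1/2 + 1/4·1 = 1/2.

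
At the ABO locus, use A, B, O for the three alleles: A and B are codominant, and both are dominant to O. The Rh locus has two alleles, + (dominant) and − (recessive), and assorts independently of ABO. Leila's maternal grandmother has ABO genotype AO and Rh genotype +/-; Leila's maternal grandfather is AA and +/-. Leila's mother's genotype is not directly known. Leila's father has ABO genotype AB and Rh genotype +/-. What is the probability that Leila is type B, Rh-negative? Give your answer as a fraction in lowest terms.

Leila's mother's ABO genotype from AO × AA: 1/2 AA, 1/2 AO.
Crossing each possibility with the father AB and summing P(type B): 1/2·0 + 1/2·1/4 = 1/8.
Similarly for Rh via the mother's Rh distribution: P(Rh-) = 1/4.
Independent loci: 1/8 × 1/4 = 1/32.

1/32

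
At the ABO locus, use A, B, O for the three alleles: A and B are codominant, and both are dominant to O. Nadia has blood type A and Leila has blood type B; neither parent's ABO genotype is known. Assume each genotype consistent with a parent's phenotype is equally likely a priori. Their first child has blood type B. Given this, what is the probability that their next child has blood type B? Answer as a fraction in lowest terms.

5/12

Possible genotypes: Nadia ∈ {AA, AO}; Leila ∈ {BB, BO}.
Weight each parental genotype pair by prior × P(type-B child):
  AO × BB: posterior weight 2/3; P(next child type B) = 1/2.
  AO × BO: posterior weight 1/3; P(next child type B) = 1/4.
Weighted sum = 5/12.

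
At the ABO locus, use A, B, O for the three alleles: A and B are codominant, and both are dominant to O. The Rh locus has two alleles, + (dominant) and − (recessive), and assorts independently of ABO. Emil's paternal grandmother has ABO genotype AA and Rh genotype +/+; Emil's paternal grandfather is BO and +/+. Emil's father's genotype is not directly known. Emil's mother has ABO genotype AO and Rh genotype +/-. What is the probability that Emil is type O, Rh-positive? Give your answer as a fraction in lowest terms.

1/8

Emil's father's ABO genotype from AA × BO: 1/2 AB, 1/2 AO.
Crossing each possibility with the mother AO and summing P(type O): 1/2·0 + 1/2·1/4 = 1/8.
Similarly for Rh via the father's Rh distribution: P(Rh+) = 1.
Independent loci: 1/8 × 1 = 1/8.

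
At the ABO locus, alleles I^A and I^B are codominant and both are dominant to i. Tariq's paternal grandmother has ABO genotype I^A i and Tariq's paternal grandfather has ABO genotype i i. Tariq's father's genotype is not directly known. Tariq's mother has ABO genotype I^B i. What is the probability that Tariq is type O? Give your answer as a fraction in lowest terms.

3/8

Tariq's father's ABO genotype from I^A i × i i: 1/2 I^A i, 1/2 i i.
Crossing each possibility with the mother I^B i and summing P(type O): 1/2·1/4 + 1/2·1/2 = 3/8.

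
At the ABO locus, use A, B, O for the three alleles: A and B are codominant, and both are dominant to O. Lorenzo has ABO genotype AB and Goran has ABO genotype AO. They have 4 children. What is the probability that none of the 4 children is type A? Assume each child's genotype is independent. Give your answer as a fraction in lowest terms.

1/16

ABO cross AB × AO → 1/2 A, 1/4 B, 1/4 AB.
So P(type A) = 1/2 per child.
P(not type A) = 1/2 for one child; (1/2)^4 = 1/16.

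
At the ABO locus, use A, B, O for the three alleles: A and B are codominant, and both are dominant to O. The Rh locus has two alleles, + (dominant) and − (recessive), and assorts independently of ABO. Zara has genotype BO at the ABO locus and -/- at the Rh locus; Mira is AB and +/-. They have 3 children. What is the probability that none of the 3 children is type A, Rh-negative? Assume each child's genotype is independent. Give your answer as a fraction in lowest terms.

343/512

ABO cross BO × AB → 1/4 A, 1/2 B, 1/4 AB.
Rh cross -/- × +/- → 1/2 Rh+, 1/2 Rh-; so P(type A, Rh-negative) = 1/4 × 1/2 = 1/8 per child.
P(not type A, Rh-negative) = 7/8 for one child; (7/8)^3 = 343/512.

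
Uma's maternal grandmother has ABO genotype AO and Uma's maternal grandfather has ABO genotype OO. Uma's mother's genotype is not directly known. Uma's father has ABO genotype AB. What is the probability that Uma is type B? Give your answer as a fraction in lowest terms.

3/8

Uma's mother's ABO genotype from AO × OO: 1/2 AO, 1/2 OO.
Crossing each possibility with the father AB and summing P(type B): 1/2·1/4 + 1/2·1/2 = 3/8.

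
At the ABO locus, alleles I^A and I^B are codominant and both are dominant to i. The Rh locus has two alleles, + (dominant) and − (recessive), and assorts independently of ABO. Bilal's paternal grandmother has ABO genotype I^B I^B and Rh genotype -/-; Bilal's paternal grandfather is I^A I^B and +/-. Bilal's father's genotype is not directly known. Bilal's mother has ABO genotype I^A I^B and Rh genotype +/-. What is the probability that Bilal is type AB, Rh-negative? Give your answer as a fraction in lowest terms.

Bilal's father's ABO genotype from I^B I^B × I^A I^B: 1/2 I^A I^B, 1/2 I^B I^B.
Crossing each possibility with the mother I^A I^B and summing P(type AB): 1/2·1/2 + 1/2·1/2 = 1/2.
Similarly for Rh via the father's Rh distribution: P(Rh-) = 3/8.
Independent loci: 1/2 × 3/8 = 3/16.

3/16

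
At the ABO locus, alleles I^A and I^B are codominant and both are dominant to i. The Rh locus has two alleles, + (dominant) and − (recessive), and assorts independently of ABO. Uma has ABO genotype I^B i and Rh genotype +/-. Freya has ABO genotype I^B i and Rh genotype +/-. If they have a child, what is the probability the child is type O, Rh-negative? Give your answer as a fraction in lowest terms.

ABO cross I^B i × I^B i → offspring phenotypes: 1/4 O, 3/4 B.
Rh cross +/- × +/- → 3/4 Rh+, 1/4 Rh-.
Independent loci: P(type O, Rh-negative) = 1/4 × 1/4 = 1/16.

1/16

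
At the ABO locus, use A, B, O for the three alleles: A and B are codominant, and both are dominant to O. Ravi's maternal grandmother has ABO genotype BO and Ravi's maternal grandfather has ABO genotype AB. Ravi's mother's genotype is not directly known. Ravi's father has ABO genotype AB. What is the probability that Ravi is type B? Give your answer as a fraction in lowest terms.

3/8

Ravi's mother's ABO genotype from BO × AB: 1/4 AB, 1/4 AO, 1/4 BB, 1/4 BO.
Crossing each possibility with the father AB and summing P(type B): 1/4·1/4 + 1/4·1/4 + 1/4·1/2 + 1/4·1/2 = 3/8.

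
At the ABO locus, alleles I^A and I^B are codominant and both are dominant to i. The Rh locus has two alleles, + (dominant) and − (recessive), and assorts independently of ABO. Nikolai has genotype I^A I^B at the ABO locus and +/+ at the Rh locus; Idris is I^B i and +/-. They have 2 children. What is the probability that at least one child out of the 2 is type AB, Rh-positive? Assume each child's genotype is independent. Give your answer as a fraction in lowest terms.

7/16

ABO cross I^A I^B × I^B i → 1/4 A, 1/2 B, 1/4 AB.
Rh cross +/+ × +/- → 1 Rh+; so P(type AB, Rh-positive) = 1/4 × 1 = 1/4 per child.
P(none) = (3/4)^2 = 9/16; P(at least one) = 1 − 9/16 = 7/16.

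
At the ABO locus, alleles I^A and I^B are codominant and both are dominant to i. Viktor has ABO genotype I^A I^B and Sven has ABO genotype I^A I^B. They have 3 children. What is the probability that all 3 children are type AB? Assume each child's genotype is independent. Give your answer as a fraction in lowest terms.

ABO cross I^A I^B × I^A I^B → 1/4 A, 1/4 B, 1/2 AB.
So P(type AB) = 1/2 per child.
All 3 independent: (1/2)^3 = 1/8.

1/8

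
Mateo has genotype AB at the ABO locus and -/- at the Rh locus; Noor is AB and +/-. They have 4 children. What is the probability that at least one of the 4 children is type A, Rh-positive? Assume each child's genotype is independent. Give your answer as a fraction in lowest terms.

ABO cross AB × AB → 1/4 A, 1/4 B, 1/2 AB.
Rh cross -/- × +/- → 1/2 Rh+, 1/2 Rh-; so P(type A, Rh-positive) = 1/4 × 1/2 = 1/8 per child.
P(none) = (7/8)^4 = 2401/4096; P(at least one) = 1 − 2401/4096 = 1695/4096.

1695/4096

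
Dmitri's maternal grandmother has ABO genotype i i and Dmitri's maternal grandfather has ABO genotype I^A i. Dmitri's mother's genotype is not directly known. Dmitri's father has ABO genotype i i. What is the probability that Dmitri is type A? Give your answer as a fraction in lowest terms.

1/4

Dmitri's mother's ABO genotype from i i × I^A i: 1/2 I^A i, 1/2 i i.
Crossing each possibility with the father i i and summing P(type A): 1/2·1/2 + 1/2·0 = 1/4.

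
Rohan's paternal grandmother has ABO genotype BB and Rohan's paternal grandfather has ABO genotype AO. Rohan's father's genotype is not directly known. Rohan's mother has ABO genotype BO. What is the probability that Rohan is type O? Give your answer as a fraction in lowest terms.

Rohan's father's ABO genotype from BB × AO: 1/2 AB, 1/2 BO.
Crossing each possibility with the mother BO and summing P(type O): 1/2·0 + 1/2·1/4 = 1/8.

1/8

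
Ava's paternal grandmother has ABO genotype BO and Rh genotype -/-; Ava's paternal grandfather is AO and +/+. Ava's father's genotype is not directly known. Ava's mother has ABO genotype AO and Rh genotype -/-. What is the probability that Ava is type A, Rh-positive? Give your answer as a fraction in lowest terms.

1/4

Ava's father's ABO genotype from BO × AO: 1/4 AB, 1/4 AO, 1/4 BO, 1/4 OO.
Crossing each possibility with the mother AO and summing P(type A): 1/4·1/2 + 1/4·3/4 + 1/4·1/4 + 1/4·1/2 = 1/2.
Similarly for Rh via the father's Rh distribution: P(Rh+) = 1/2.
Independent loci: 1/2 × 1/2 = 1/4.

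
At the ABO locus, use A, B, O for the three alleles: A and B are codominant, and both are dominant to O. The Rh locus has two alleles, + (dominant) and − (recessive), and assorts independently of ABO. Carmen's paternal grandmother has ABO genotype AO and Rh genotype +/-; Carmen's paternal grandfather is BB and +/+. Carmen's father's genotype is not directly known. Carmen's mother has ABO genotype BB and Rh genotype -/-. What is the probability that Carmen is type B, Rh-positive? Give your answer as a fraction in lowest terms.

9/16

Carmen's father's ABO genotype from AO × BB: 1/2 AB, 1/2 BO.
Crossing each possibility with the mother BB and summing P(type B): 1/2·1/2 + 1/2·1 = 3/4.
Similarly for Rh via the father's Rh distribution: P(Rh+) = 3/4.
Independent loci: 3/4 × 3/4 = 9/16.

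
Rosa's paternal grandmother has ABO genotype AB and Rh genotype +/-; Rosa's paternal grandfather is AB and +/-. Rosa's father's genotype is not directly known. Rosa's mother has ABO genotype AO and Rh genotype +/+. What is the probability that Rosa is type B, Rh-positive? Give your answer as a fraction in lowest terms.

1/4

Rosa's father's ABO genotype from AB × AB: 1/4 AA, 1/2 AB, 1/4 BB.
Crossing each possibility with the mother AO and summing P(type B): 1/4·0 + 1/2·1/4 + 1/4·1/2 = 1/4.
Similarly for Rh via the father's Rh distribution: P(Rh+) = 1.
Independent loci: 1/4 × 1 = 1/4.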